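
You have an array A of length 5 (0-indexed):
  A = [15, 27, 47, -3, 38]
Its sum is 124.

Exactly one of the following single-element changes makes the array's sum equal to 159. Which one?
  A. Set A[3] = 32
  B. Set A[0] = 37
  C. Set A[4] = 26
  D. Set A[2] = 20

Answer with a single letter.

Option A: A[3] -3->32, delta=35, new_sum=124+(35)=159 <-- matches target
Option B: A[0] 15->37, delta=22, new_sum=124+(22)=146
Option C: A[4] 38->26, delta=-12, new_sum=124+(-12)=112
Option D: A[2] 47->20, delta=-27, new_sum=124+(-27)=97

Answer: A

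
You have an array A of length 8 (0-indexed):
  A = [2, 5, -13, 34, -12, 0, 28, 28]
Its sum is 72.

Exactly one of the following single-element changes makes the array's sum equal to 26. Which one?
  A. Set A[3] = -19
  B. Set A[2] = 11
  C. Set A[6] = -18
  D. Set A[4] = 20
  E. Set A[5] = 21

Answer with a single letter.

Answer: C

Derivation:
Option A: A[3] 34->-19, delta=-53, new_sum=72+(-53)=19
Option B: A[2] -13->11, delta=24, new_sum=72+(24)=96
Option C: A[6] 28->-18, delta=-46, new_sum=72+(-46)=26 <-- matches target
Option D: A[4] -12->20, delta=32, new_sum=72+(32)=104
Option E: A[5] 0->21, delta=21, new_sum=72+(21)=93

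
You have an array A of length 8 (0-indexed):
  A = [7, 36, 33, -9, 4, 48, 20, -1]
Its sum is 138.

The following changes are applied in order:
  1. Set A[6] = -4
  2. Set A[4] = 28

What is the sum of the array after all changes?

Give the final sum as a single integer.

Initial sum: 138
Change 1: A[6] 20 -> -4, delta = -24, sum = 114
Change 2: A[4] 4 -> 28, delta = 24, sum = 138

Answer: 138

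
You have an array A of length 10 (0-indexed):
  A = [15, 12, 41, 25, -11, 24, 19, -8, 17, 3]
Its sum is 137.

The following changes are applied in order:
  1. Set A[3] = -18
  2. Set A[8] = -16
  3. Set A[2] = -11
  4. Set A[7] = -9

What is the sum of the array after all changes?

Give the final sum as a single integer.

Answer: 8

Derivation:
Initial sum: 137
Change 1: A[3] 25 -> -18, delta = -43, sum = 94
Change 2: A[8] 17 -> -16, delta = -33, sum = 61
Change 3: A[2] 41 -> -11, delta = -52, sum = 9
Change 4: A[7] -8 -> -9, delta = -1, sum = 8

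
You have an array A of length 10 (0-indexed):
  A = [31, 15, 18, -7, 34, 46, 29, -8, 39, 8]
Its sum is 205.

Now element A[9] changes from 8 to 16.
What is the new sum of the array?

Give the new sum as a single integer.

Answer: 213

Derivation:
Old value at index 9: 8
New value at index 9: 16
Delta = 16 - 8 = 8
New sum = old_sum + delta = 205 + (8) = 213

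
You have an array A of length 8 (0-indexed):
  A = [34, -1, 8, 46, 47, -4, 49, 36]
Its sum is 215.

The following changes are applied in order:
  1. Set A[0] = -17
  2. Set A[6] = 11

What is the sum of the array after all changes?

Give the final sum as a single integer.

Answer: 126

Derivation:
Initial sum: 215
Change 1: A[0] 34 -> -17, delta = -51, sum = 164
Change 2: A[6] 49 -> 11, delta = -38, sum = 126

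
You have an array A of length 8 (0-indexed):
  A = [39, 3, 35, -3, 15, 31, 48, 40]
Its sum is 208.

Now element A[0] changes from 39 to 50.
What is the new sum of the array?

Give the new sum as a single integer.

Old value at index 0: 39
New value at index 0: 50
Delta = 50 - 39 = 11
New sum = old_sum + delta = 208 + (11) = 219

Answer: 219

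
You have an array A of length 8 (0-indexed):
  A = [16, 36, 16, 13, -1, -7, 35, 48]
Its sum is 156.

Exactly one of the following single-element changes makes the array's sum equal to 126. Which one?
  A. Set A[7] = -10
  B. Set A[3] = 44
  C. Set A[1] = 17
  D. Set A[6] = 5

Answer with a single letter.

Option A: A[7] 48->-10, delta=-58, new_sum=156+(-58)=98
Option B: A[3] 13->44, delta=31, new_sum=156+(31)=187
Option C: A[1] 36->17, delta=-19, new_sum=156+(-19)=137
Option D: A[6] 35->5, delta=-30, new_sum=156+(-30)=126 <-- matches target

Answer: D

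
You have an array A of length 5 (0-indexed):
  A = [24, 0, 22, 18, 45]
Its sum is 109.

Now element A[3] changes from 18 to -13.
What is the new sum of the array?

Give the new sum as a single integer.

Old value at index 3: 18
New value at index 3: -13
Delta = -13 - 18 = -31
New sum = old_sum + delta = 109 + (-31) = 78

Answer: 78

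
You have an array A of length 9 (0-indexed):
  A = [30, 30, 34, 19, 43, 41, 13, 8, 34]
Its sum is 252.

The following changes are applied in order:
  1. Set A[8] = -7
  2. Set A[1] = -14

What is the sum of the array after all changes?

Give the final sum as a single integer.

Initial sum: 252
Change 1: A[8] 34 -> -7, delta = -41, sum = 211
Change 2: A[1] 30 -> -14, delta = -44, sum = 167

Answer: 167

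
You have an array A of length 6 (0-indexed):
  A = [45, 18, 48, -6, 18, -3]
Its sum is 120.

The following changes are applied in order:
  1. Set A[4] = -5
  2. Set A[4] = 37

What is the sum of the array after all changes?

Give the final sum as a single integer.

Answer: 139

Derivation:
Initial sum: 120
Change 1: A[4] 18 -> -5, delta = -23, sum = 97
Change 2: A[4] -5 -> 37, delta = 42, sum = 139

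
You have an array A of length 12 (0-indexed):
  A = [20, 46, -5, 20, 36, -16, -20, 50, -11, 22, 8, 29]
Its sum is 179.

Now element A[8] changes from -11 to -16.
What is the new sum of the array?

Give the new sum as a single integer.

Old value at index 8: -11
New value at index 8: -16
Delta = -16 - -11 = -5
New sum = old_sum + delta = 179 + (-5) = 174

Answer: 174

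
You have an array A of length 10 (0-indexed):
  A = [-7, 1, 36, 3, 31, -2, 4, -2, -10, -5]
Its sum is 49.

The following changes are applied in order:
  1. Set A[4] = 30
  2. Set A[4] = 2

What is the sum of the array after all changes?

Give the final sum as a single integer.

Answer: 20

Derivation:
Initial sum: 49
Change 1: A[4] 31 -> 30, delta = -1, sum = 48
Change 2: A[4] 30 -> 2, delta = -28, sum = 20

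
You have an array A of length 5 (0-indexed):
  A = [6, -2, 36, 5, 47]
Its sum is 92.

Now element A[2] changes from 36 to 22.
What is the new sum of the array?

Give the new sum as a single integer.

Answer: 78

Derivation:
Old value at index 2: 36
New value at index 2: 22
Delta = 22 - 36 = -14
New sum = old_sum + delta = 92 + (-14) = 78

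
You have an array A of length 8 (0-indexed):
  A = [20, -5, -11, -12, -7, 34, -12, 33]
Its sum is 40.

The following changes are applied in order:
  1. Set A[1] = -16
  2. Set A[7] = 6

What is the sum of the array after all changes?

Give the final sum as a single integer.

Answer: 2

Derivation:
Initial sum: 40
Change 1: A[1] -5 -> -16, delta = -11, sum = 29
Change 2: A[7] 33 -> 6, delta = -27, sum = 2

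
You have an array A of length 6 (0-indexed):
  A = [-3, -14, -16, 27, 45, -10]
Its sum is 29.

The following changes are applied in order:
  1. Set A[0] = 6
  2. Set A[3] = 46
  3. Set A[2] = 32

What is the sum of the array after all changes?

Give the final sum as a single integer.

Initial sum: 29
Change 1: A[0] -3 -> 6, delta = 9, sum = 38
Change 2: A[3] 27 -> 46, delta = 19, sum = 57
Change 3: A[2] -16 -> 32, delta = 48, sum = 105

Answer: 105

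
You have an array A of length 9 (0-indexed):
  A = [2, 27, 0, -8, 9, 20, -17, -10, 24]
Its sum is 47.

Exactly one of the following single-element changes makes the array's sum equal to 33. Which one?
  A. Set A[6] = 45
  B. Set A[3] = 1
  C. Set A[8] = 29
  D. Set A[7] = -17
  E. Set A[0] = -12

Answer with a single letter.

Option A: A[6] -17->45, delta=62, new_sum=47+(62)=109
Option B: A[3] -8->1, delta=9, new_sum=47+(9)=56
Option C: A[8] 24->29, delta=5, new_sum=47+(5)=52
Option D: A[7] -10->-17, delta=-7, new_sum=47+(-7)=40
Option E: A[0] 2->-12, delta=-14, new_sum=47+(-14)=33 <-- matches target

Answer: E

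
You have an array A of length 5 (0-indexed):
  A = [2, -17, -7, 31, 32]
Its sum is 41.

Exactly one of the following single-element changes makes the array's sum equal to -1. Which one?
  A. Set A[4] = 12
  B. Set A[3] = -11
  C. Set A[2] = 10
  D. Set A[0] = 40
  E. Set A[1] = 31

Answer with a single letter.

Option A: A[4] 32->12, delta=-20, new_sum=41+(-20)=21
Option B: A[3] 31->-11, delta=-42, new_sum=41+(-42)=-1 <-- matches target
Option C: A[2] -7->10, delta=17, new_sum=41+(17)=58
Option D: A[0] 2->40, delta=38, new_sum=41+(38)=79
Option E: A[1] -17->31, delta=48, new_sum=41+(48)=89

Answer: B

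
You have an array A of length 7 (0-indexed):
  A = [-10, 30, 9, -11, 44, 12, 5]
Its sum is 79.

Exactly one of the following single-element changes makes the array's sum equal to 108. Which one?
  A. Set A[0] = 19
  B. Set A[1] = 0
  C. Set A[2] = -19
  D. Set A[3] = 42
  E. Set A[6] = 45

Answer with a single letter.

Answer: A

Derivation:
Option A: A[0] -10->19, delta=29, new_sum=79+(29)=108 <-- matches target
Option B: A[1] 30->0, delta=-30, new_sum=79+(-30)=49
Option C: A[2] 9->-19, delta=-28, new_sum=79+(-28)=51
Option D: A[3] -11->42, delta=53, new_sum=79+(53)=132
Option E: A[6] 5->45, delta=40, new_sum=79+(40)=119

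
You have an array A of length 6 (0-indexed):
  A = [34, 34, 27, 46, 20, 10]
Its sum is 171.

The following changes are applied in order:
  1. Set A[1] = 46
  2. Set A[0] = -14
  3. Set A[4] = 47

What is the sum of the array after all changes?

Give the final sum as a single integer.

Initial sum: 171
Change 1: A[1] 34 -> 46, delta = 12, sum = 183
Change 2: A[0] 34 -> -14, delta = -48, sum = 135
Change 3: A[4] 20 -> 47, delta = 27, sum = 162

Answer: 162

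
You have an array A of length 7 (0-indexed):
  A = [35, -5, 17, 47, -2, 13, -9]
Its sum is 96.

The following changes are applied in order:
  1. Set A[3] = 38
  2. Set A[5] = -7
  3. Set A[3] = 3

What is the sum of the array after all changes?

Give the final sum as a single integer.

Answer: 32

Derivation:
Initial sum: 96
Change 1: A[3] 47 -> 38, delta = -9, sum = 87
Change 2: A[5] 13 -> -7, delta = -20, sum = 67
Change 3: A[3] 38 -> 3, delta = -35, sum = 32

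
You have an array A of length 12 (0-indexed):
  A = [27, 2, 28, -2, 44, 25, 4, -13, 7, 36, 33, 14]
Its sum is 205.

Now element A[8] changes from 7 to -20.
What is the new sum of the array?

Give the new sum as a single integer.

Answer: 178

Derivation:
Old value at index 8: 7
New value at index 8: -20
Delta = -20 - 7 = -27
New sum = old_sum + delta = 205 + (-27) = 178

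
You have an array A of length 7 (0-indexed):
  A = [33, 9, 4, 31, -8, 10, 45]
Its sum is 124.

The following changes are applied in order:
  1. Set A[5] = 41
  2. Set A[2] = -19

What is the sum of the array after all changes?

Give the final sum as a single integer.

Answer: 132

Derivation:
Initial sum: 124
Change 1: A[5] 10 -> 41, delta = 31, sum = 155
Change 2: A[2] 4 -> -19, delta = -23, sum = 132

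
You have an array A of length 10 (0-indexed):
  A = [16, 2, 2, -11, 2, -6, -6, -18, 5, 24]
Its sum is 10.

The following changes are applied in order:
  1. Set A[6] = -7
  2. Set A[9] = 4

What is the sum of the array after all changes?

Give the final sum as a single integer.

Answer: -11

Derivation:
Initial sum: 10
Change 1: A[6] -6 -> -7, delta = -1, sum = 9
Change 2: A[9] 24 -> 4, delta = -20, sum = -11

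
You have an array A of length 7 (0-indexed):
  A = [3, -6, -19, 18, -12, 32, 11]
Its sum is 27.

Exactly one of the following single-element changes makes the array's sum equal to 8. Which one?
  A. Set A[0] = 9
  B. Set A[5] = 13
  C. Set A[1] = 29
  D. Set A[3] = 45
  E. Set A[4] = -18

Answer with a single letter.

Answer: B

Derivation:
Option A: A[0] 3->9, delta=6, new_sum=27+(6)=33
Option B: A[5] 32->13, delta=-19, new_sum=27+(-19)=8 <-- matches target
Option C: A[1] -6->29, delta=35, new_sum=27+(35)=62
Option D: A[3] 18->45, delta=27, new_sum=27+(27)=54
Option E: A[4] -12->-18, delta=-6, new_sum=27+(-6)=21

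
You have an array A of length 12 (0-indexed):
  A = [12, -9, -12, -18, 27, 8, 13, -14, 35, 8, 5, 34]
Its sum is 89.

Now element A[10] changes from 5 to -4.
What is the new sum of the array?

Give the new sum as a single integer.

Answer: 80

Derivation:
Old value at index 10: 5
New value at index 10: -4
Delta = -4 - 5 = -9
New sum = old_sum + delta = 89 + (-9) = 80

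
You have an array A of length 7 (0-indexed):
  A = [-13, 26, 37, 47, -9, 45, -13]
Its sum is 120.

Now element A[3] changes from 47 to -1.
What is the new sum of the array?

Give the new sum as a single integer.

Old value at index 3: 47
New value at index 3: -1
Delta = -1 - 47 = -48
New sum = old_sum + delta = 120 + (-48) = 72

Answer: 72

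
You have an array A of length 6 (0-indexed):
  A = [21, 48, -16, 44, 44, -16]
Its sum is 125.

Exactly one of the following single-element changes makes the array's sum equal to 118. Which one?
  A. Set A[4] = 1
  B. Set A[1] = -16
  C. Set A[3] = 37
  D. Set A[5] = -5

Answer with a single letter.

Answer: C

Derivation:
Option A: A[4] 44->1, delta=-43, new_sum=125+(-43)=82
Option B: A[1] 48->-16, delta=-64, new_sum=125+(-64)=61
Option C: A[3] 44->37, delta=-7, new_sum=125+(-7)=118 <-- matches target
Option D: A[5] -16->-5, delta=11, new_sum=125+(11)=136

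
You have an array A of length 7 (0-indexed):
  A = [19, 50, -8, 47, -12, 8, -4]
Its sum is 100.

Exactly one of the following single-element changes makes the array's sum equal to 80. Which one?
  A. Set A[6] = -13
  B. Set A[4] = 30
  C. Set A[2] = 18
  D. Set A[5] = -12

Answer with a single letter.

Option A: A[6] -4->-13, delta=-9, new_sum=100+(-9)=91
Option B: A[4] -12->30, delta=42, new_sum=100+(42)=142
Option C: A[2] -8->18, delta=26, new_sum=100+(26)=126
Option D: A[5] 8->-12, delta=-20, new_sum=100+(-20)=80 <-- matches target

Answer: D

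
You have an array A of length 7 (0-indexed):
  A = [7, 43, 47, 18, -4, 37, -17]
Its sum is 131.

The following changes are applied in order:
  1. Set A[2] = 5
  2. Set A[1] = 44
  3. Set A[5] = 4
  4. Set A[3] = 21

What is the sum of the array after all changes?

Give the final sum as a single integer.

Initial sum: 131
Change 1: A[2] 47 -> 5, delta = -42, sum = 89
Change 2: A[1] 43 -> 44, delta = 1, sum = 90
Change 3: A[5] 37 -> 4, delta = -33, sum = 57
Change 4: A[3] 18 -> 21, delta = 3, sum = 60

Answer: 60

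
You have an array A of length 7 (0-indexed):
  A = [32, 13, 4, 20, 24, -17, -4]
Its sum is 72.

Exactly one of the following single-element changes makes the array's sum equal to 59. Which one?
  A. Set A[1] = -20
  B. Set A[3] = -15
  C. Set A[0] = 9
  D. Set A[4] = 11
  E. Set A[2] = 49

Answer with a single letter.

Option A: A[1] 13->-20, delta=-33, new_sum=72+(-33)=39
Option B: A[3] 20->-15, delta=-35, new_sum=72+(-35)=37
Option C: A[0] 32->9, delta=-23, new_sum=72+(-23)=49
Option D: A[4] 24->11, delta=-13, new_sum=72+(-13)=59 <-- matches target
Option E: A[2] 4->49, delta=45, new_sum=72+(45)=117

Answer: D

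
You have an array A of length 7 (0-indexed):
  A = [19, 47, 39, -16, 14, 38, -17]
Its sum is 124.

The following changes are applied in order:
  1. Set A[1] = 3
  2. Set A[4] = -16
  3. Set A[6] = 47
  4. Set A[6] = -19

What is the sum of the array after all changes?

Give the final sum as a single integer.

Initial sum: 124
Change 1: A[1] 47 -> 3, delta = -44, sum = 80
Change 2: A[4] 14 -> -16, delta = -30, sum = 50
Change 3: A[6] -17 -> 47, delta = 64, sum = 114
Change 4: A[6] 47 -> -19, delta = -66, sum = 48

Answer: 48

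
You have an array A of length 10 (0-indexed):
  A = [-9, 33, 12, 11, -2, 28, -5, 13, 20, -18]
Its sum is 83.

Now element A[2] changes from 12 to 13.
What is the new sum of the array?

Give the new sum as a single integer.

Old value at index 2: 12
New value at index 2: 13
Delta = 13 - 12 = 1
New sum = old_sum + delta = 83 + (1) = 84

Answer: 84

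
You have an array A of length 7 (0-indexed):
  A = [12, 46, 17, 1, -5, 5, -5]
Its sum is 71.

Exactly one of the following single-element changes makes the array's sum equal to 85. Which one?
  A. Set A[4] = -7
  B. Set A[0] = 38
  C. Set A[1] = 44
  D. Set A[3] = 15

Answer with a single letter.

Option A: A[4] -5->-7, delta=-2, new_sum=71+(-2)=69
Option B: A[0] 12->38, delta=26, new_sum=71+(26)=97
Option C: A[1] 46->44, delta=-2, new_sum=71+(-2)=69
Option D: A[3] 1->15, delta=14, new_sum=71+(14)=85 <-- matches target

Answer: D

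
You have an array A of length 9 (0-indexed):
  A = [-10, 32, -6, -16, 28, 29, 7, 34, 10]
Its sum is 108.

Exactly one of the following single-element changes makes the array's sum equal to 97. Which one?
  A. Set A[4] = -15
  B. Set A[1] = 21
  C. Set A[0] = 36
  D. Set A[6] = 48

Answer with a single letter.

Answer: B

Derivation:
Option A: A[4] 28->-15, delta=-43, new_sum=108+(-43)=65
Option B: A[1] 32->21, delta=-11, new_sum=108+(-11)=97 <-- matches target
Option C: A[0] -10->36, delta=46, new_sum=108+(46)=154
Option D: A[6] 7->48, delta=41, new_sum=108+(41)=149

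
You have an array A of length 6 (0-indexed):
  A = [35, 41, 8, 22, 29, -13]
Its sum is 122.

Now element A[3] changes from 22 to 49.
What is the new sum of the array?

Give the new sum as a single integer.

Old value at index 3: 22
New value at index 3: 49
Delta = 49 - 22 = 27
New sum = old_sum + delta = 122 + (27) = 149

Answer: 149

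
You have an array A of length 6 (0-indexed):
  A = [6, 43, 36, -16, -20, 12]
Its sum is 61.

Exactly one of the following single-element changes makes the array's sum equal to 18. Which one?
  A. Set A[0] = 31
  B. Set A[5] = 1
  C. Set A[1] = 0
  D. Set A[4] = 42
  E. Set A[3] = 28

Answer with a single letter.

Answer: C

Derivation:
Option A: A[0] 6->31, delta=25, new_sum=61+(25)=86
Option B: A[5] 12->1, delta=-11, new_sum=61+(-11)=50
Option C: A[1] 43->0, delta=-43, new_sum=61+(-43)=18 <-- matches target
Option D: A[4] -20->42, delta=62, new_sum=61+(62)=123
Option E: A[3] -16->28, delta=44, new_sum=61+(44)=105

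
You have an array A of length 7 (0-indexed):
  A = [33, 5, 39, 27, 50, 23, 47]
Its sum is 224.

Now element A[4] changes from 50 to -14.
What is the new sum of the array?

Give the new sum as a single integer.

Answer: 160

Derivation:
Old value at index 4: 50
New value at index 4: -14
Delta = -14 - 50 = -64
New sum = old_sum + delta = 224 + (-64) = 160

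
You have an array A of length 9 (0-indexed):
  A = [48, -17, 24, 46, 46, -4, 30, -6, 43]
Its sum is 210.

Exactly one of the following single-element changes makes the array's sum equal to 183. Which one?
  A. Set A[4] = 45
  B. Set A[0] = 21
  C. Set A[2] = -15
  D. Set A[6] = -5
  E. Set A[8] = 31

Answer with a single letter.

Answer: B

Derivation:
Option A: A[4] 46->45, delta=-1, new_sum=210+(-1)=209
Option B: A[0] 48->21, delta=-27, new_sum=210+(-27)=183 <-- matches target
Option C: A[2] 24->-15, delta=-39, new_sum=210+(-39)=171
Option D: A[6] 30->-5, delta=-35, new_sum=210+(-35)=175
Option E: A[8] 43->31, delta=-12, new_sum=210+(-12)=198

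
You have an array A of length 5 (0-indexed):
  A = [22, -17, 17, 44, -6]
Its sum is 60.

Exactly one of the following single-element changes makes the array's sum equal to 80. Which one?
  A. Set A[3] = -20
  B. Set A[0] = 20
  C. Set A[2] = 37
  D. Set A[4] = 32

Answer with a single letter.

Option A: A[3] 44->-20, delta=-64, new_sum=60+(-64)=-4
Option B: A[0] 22->20, delta=-2, new_sum=60+(-2)=58
Option C: A[2] 17->37, delta=20, new_sum=60+(20)=80 <-- matches target
Option D: A[4] -6->32, delta=38, new_sum=60+(38)=98

Answer: C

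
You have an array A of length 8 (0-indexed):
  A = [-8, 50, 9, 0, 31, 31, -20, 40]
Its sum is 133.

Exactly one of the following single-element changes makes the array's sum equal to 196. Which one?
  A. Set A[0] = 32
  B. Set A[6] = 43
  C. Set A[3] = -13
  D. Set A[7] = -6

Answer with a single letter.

Option A: A[0] -8->32, delta=40, new_sum=133+(40)=173
Option B: A[6] -20->43, delta=63, new_sum=133+(63)=196 <-- matches target
Option C: A[3] 0->-13, delta=-13, new_sum=133+(-13)=120
Option D: A[7] 40->-6, delta=-46, new_sum=133+(-46)=87

Answer: B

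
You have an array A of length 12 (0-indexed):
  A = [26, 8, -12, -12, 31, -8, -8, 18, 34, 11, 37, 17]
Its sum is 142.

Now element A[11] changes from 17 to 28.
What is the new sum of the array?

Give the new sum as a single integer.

Answer: 153

Derivation:
Old value at index 11: 17
New value at index 11: 28
Delta = 28 - 17 = 11
New sum = old_sum + delta = 142 + (11) = 153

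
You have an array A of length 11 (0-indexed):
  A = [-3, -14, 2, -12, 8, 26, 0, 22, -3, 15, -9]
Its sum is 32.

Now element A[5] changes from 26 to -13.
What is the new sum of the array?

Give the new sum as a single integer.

Old value at index 5: 26
New value at index 5: -13
Delta = -13 - 26 = -39
New sum = old_sum + delta = 32 + (-39) = -7

Answer: -7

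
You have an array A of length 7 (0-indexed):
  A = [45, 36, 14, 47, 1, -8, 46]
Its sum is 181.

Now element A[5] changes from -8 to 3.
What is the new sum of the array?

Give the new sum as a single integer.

Answer: 192

Derivation:
Old value at index 5: -8
New value at index 5: 3
Delta = 3 - -8 = 11
New sum = old_sum + delta = 181 + (11) = 192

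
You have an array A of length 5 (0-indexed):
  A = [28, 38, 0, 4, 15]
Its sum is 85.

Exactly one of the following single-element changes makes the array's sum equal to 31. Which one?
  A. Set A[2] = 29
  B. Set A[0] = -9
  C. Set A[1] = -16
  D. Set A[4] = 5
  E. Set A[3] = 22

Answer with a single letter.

Answer: C

Derivation:
Option A: A[2] 0->29, delta=29, new_sum=85+(29)=114
Option B: A[0] 28->-9, delta=-37, new_sum=85+(-37)=48
Option C: A[1] 38->-16, delta=-54, new_sum=85+(-54)=31 <-- matches target
Option D: A[4] 15->5, delta=-10, new_sum=85+(-10)=75
Option E: A[3] 4->22, delta=18, new_sum=85+(18)=103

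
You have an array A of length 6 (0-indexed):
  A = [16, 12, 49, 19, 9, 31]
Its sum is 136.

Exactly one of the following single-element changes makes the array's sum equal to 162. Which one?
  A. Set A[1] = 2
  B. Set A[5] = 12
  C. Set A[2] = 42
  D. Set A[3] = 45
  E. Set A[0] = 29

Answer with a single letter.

Answer: D

Derivation:
Option A: A[1] 12->2, delta=-10, new_sum=136+(-10)=126
Option B: A[5] 31->12, delta=-19, new_sum=136+(-19)=117
Option C: A[2] 49->42, delta=-7, new_sum=136+(-7)=129
Option D: A[3] 19->45, delta=26, new_sum=136+(26)=162 <-- matches target
Option E: A[0] 16->29, delta=13, new_sum=136+(13)=149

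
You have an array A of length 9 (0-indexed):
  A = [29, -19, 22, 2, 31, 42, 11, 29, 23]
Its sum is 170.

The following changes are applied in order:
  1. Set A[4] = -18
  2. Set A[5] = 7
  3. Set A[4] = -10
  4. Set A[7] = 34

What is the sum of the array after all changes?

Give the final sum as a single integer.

Initial sum: 170
Change 1: A[4] 31 -> -18, delta = -49, sum = 121
Change 2: A[5] 42 -> 7, delta = -35, sum = 86
Change 3: A[4] -18 -> -10, delta = 8, sum = 94
Change 4: A[7] 29 -> 34, delta = 5, sum = 99

Answer: 99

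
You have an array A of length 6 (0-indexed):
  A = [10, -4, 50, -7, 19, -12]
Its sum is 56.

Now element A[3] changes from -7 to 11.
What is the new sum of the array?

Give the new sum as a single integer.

Old value at index 3: -7
New value at index 3: 11
Delta = 11 - -7 = 18
New sum = old_sum + delta = 56 + (18) = 74

Answer: 74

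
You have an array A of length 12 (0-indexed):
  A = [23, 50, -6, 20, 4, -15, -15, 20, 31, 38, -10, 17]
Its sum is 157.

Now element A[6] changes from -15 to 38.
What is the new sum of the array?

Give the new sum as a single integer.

Old value at index 6: -15
New value at index 6: 38
Delta = 38 - -15 = 53
New sum = old_sum + delta = 157 + (53) = 210

Answer: 210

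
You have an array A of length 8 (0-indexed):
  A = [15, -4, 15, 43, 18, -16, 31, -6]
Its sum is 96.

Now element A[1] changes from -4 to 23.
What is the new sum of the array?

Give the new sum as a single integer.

Old value at index 1: -4
New value at index 1: 23
Delta = 23 - -4 = 27
New sum = old_sum + delta = 96 + (27) = 123

Answer: 123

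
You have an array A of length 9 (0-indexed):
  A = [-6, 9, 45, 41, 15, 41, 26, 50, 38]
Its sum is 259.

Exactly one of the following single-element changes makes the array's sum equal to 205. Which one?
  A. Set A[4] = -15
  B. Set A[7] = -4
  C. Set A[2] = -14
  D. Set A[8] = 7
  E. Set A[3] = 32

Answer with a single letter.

Option A: A[4] 15->-15, delta=-30, new_sum=259+(-30)=229
Option B: A[7] 50->-4, delta=-54, new_sum=259+(-54)=205 <-- matches target
Option C: A[2] 45->-14, delta=-59, new_sum=259+(-59)=200
Option D: A[8] 38->7, delta=-31, new_sum=259+(-31)=228
Option E: A[3] 41->32, delta=-9, new_sum=259+(-9)=250

Answer: B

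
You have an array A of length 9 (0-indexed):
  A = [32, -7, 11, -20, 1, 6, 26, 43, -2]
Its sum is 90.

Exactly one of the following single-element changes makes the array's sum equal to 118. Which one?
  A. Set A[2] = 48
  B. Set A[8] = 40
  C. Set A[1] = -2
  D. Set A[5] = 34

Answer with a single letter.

Option A: A[2] 11->48, delta=37, new_sum=90+(37)=127
Option B: A[8] -2->40, delta=42, new_sum=90+(42)=132
Option C: A[1] -7->-2, delta=5, new_sum=90+(5)=95
Option D: A[5] 6->34, delta=28, new_sum=90+(28)=118 <-- matches target

Answer: D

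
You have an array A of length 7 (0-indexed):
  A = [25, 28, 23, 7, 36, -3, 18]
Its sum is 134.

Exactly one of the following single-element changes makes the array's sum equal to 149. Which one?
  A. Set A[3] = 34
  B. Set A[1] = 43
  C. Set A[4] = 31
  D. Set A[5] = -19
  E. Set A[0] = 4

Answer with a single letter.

Option A: A[3] 7->34, delta=27, new_sum=134+(27)=161
Option B: A[1] 28->43, delta=15, new_sum=134+(15)=149 <-- matches target
Option C: A[4] 36->31, delta=-5, new_sum=134+(-5)=129
Option D: A[5] -3->-19, delta=-16, new_sum=134+(-16)=118
Option E: A[0] 25->4, delta=-21, new_sum=134+(-21)=113

Answer: B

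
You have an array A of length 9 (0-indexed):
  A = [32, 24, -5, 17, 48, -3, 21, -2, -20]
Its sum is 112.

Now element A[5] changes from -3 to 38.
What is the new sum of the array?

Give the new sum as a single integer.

Answer: 153

Derivation:
Old value at index 5: -3
New value at index 5: 38
Delta = 38 - -3 = 41
New sum = old_sum + delta = 112 + (41) = 153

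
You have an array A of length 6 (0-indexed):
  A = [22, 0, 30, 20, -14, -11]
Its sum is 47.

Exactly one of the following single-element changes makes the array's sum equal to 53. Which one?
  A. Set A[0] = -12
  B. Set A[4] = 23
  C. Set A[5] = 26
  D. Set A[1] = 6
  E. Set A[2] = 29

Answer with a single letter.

Option A: A[0] 22->-12, delta=-34, new_sum=47+(-34)=13
Option B: A[4] -14->23, delta=37, new_sum=47+(37)=84
Option C: A[5] -11->26, delta=37, new_sum=47+(37)=84
Option D: A[1] 0->6, delta=6, new_sum=47+(6)=53 <-- matches target
Option E: A[2] 30->29, delta=-1, new_sum=47+(-1)=46

Answer: D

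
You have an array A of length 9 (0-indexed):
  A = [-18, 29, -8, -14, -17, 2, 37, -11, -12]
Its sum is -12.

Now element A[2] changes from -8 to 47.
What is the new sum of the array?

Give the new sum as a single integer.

Old value at index 2: -8
New value at index 2: 47
Delta = 47 - -8 = 55
New sum = old_sum + delta = -12 + (55) = 43

Answer: 43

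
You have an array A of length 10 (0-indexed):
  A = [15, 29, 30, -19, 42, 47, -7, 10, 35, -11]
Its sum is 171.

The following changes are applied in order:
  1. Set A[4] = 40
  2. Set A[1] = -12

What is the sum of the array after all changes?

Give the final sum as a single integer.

Initial sum: 171
Change 1: A[4] 42 -> 40, delta = -2, sum = 169
Change 2: A[1] 29 -> -12, delta = -41, sum = 128

Answer: 128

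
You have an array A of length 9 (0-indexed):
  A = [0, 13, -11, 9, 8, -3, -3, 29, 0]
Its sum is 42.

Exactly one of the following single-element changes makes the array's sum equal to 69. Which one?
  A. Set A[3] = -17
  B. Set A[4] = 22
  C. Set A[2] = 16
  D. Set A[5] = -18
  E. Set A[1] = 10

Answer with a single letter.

Option A: A[3] 9->-17, delta=-26, new_sum=42+(-26)=16
Option B: A[4] 8->22, delta=14, new_sum=42+(14)=56
Option C: A[2] -11->16, delta=27, new_sum=42+(27)=69 <-- matches target
Option D: A[5] -3->-18, delta=-15, new_sum=42+(-15)=27
Option E: A[1] 13->10, delta=-3, new_sum=42+(-3)=39

Answer: C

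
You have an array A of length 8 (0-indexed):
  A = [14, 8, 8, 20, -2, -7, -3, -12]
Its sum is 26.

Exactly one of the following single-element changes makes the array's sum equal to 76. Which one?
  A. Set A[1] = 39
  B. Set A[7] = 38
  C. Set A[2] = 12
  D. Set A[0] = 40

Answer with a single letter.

Option A: A[1] 8->39, delta=31, new_sum=26+(31)=57
Option B: A[7] -12->38, delta=50, new_sum=26+(50)=76 <-- matches target
Option C: A[2] 8->12, delta=4, new_sum=26+(4)=30
Option D: A[0] 14->40, delta=26, new_sum=26+(26)=52

Answer: B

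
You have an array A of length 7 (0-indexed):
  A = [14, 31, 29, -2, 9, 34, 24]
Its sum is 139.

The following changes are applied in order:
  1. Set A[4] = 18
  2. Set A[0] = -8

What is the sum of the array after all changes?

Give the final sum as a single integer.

Answer: 126

Derivation:
Initial sum: 139
Change 1: A[4] 9 -> 18, delta = 9, sum = 148
Change 2: A[0] 14 -> -8, delta = -22, sum = 126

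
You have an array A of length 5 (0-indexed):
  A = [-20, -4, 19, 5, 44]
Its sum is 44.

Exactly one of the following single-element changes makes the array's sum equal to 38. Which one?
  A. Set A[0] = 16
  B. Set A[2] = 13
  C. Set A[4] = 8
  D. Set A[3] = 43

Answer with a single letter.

Option A: A[0] -20->16, delta=36, new_sum=44+(36)=80
Option B: A[2] 19->13, delta=-6, new_sum=44+(-6)=38 <-- matches target
Option C: A[4] 44->8, delta=-36, new_sum=44+(-36)=8
Option D: A[3] 5->43, delta=38, new_sum=44+(38)=82

Answer: B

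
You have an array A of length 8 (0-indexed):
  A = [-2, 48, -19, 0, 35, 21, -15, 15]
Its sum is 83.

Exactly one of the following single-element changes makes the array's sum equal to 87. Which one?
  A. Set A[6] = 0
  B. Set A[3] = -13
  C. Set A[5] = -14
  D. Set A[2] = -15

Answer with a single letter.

Option A: A[6] -15->0, delta=15, new_sum=83+(15)=98
Option B: A[3] 0->-13, delta=-13, new_sum=83+(-13)=70
Option C: A[5] 21->-14, delta=-35, new_sum=83+(-35)=48
Option D: A[2] -19->-15, delta=4, new_sum=83+(4)=87 <-- matches target

Answer: D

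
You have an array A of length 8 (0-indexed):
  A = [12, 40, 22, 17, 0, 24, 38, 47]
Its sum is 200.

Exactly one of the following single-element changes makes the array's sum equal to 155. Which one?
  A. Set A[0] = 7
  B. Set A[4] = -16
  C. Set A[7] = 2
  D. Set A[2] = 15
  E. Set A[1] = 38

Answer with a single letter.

Answer: C

Derivation:
Option A: A[0] 12->7, delta=-5, new_sum=200+(-5)=195
Option B: A[4] 0->-16, delta=-16, new_sum=200+(-16)=184
Option C: A[7] 47->2, delta=-45, new_sum=200+(-45)=155 <-- matches target
Option D: A[2] 22->15, delta=-7, new_sum=200+(-7)=193
Option E: A[1] 40->38, delta=-2, new_sum=200+(-2)=198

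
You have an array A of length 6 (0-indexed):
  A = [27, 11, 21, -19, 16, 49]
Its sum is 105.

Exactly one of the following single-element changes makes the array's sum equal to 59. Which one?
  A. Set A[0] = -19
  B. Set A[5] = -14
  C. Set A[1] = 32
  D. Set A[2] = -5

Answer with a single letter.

Answer: A

Derivation:
Option A: A[0] 27->-19, delta=-46, new_sum=105+(-46)=59 <-- matches target
Option B: A[5] 49->-14, delta=-63, new_sum=105+(-63)=42
Option C: A[1] 11->32, delta=21, new_sum=105+(21)=126
Option D: A[2] 21->-5, delta=-26, new_sum=105+(-26)=79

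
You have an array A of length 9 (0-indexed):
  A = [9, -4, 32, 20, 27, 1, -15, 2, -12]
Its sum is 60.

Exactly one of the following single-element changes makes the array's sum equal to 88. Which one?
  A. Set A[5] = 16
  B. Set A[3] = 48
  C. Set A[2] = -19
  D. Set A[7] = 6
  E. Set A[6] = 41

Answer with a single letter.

Answer: B

Derivation:
Option A: A[5] 1->16, delta=15, new_sum=60+(15)=75
Option B: A[3] 20->48, delta=28, new_sum=60+(28)=88 <-- matches target
Option C: A[2] 32->-19, delta=-51, new_sum=60+(-51)=9
Option D: A[7] 2->6, delta=4, new_sum=60+(4)=64
Option E: A[6] -15->41, delta=56, new_sum=60+(56)=116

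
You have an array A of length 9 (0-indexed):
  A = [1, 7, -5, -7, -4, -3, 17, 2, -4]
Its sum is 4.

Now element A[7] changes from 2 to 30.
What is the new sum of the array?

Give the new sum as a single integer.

Old value at index 7: 2
New value at index 7: 30
Delta = 30 - 2 = 28
New sum = old_sum + delta = 4 + (28) = 32

Answer: 32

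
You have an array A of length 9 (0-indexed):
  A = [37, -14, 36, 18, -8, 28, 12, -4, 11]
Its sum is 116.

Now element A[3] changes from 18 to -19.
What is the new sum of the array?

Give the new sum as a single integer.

Answer: 79

Derivation:
Old value at index 3: 18
New value at index 3: -19
Delta = -19 - 18 = -37
New sum = old_sum + delta = 116 + (-37) = 79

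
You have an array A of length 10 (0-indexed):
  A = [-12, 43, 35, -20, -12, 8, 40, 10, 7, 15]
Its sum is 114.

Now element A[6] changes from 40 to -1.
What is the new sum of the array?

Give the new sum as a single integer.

Answer: 73

Derivation:
Old value at index 6: 40
New value at index 6: -1
Delta = -1 - 40 = -41
New sum = old_sum + delta = 114 + (-41) = 73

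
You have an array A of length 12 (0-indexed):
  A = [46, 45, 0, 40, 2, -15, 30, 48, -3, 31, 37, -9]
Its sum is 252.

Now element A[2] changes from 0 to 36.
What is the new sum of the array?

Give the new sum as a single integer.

Old value at index 2: 0
New value at index 2: 36
Delta = 36 - 0 = 36
New sum = old_sum + delta = 252 + (36) = 288

Answer: 288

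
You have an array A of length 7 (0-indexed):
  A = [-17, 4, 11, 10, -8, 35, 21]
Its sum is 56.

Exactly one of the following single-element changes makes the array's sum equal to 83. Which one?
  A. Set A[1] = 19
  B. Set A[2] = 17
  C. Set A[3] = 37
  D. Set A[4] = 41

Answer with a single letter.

Option A: A[1] 4->19, delta=15, new_sum=56+(15)=71
Option B: A[2] 11->17, delta=6, new_sum=56+(6)=62
Option C: A[3] 10->37, delta=27, new_sum=56+(27)=83 <-- matches target
Option D: A[4] -8->41, delta=49, new_sum=56+(49)=105

Answer: C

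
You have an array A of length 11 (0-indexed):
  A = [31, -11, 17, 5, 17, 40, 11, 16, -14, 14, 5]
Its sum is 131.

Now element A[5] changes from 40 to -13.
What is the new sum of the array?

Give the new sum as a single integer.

Old value at index 5: 40
New value at index 5: -13
Delta = -13 - 40 = -53
New sum = old_sum + delta = 131 + (-53) = 78

Answer: 78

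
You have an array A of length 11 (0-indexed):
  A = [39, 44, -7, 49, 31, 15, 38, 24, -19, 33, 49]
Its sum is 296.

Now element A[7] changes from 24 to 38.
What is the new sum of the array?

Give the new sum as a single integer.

Old value at index 7: 24
New value at index 7: 38
Delta = 38 - 24 = 14
New sum = old_sum + delta = 296 + (14) = 310

Answer: 310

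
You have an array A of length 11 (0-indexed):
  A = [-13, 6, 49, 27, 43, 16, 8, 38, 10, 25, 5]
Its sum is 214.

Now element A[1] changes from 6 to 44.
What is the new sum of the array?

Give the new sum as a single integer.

Answer: 252

Derivation:
Old value at index 1: 6
New value at index 1: 44
Delta = 44 - 6 = 38
New sum = old_sum + delta = 214 + (38) = 252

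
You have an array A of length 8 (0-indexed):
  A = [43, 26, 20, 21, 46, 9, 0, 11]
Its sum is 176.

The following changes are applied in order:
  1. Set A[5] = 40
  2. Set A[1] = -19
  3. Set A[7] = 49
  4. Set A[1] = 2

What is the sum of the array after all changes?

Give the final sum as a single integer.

Initial sum: 176
Change 1: A[5] 9 -> 40, delta = 31, sum = 207
Change 2: A[1] 26 -> -19, delta = -45, sum = 162
Change 3: A[7] 11 -> 49, delta = 38, sum = 200
Change 4: A[1] -19 -> 2, delta = 21, sum = 221

Answer: 221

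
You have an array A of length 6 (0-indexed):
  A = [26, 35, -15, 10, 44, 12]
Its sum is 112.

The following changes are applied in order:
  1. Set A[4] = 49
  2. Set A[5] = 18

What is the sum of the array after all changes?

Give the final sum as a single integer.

Answer: 123

Derivation:
Initial sum: 112
Change 1: A[4] 44 -> 49, delta = 5, sum = 117
Change 2: A[5] 12 -> 18, delta = 6, sum = 123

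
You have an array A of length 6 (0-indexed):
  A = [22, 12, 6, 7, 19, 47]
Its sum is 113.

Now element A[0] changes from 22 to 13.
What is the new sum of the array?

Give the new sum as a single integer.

Answer: 104

Derivation:
Old value at index 0: 22
New value at index 0: 13
Delta = 13 - 22 = -9
New sum = old_sum + delta = 113 + (-9) = 104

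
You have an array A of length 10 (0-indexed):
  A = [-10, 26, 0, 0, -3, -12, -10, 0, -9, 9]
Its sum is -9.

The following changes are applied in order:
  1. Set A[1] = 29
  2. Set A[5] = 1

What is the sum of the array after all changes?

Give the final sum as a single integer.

Answer: 7

Derivation:
Initial sum: -9
Change 1: A[1] 26 -> 29, delta = 3, sum = -6
Change 2: A[5] -12 -> 1, delta = 13, sum = 7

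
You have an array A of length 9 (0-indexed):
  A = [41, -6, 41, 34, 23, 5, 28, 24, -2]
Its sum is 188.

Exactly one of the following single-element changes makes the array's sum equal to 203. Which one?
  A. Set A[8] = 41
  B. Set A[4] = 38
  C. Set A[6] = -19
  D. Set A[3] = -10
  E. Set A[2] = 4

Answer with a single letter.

Option A: A[8] -2->41, delta=43, new_sum=188+(43)=231
Option B: A[4] 23->38, delta=15, new_sum=188+(15)=203 <-- matches target
Option C: A[6] 28->-19, delta=-47, new_sum=188+(-47)=141
Option D: A[3] 34->-10, delta=-44, new_sum=188+(-44)=144
Option E: A[2] 41->4, delta=-37, new_sum=188+(-37)=151

Answer: B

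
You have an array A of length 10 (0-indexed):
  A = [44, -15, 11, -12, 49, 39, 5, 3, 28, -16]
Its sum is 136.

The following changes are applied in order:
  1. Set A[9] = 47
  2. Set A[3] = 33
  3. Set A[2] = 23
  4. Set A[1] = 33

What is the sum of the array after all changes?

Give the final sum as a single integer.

Answer: 304

Derivation:
Initial sum: 136
Change 1: A[9] -16 -> 47, delta = 63, sum = 199
Change 2: A[3] -12 -> 33, delta = 45, sum = 244
Change 3: A[2] 11 -> 23, delta = 12, sum = 256
Change 4: A[1] -15 -> 33, delta = 48, sum = 304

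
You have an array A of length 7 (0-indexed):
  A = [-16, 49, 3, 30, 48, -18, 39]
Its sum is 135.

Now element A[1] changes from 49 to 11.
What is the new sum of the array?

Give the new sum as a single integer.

Answer: 97

Derivation:
Old value at index 1: 49
New value at index 1: 11
Delta = 11 - 49 = -38
New sum = old_sum + delta = 135 + (-38) = 97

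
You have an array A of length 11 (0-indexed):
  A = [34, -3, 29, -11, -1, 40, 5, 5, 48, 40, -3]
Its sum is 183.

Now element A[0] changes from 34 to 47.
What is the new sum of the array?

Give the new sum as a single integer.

Answer: 196

Derivation:
Old value at index 0: 34
New value at index 0: 47
Delta = 47 - 34 = 13
New sum = old_sum + delta = 183 + (13) = 196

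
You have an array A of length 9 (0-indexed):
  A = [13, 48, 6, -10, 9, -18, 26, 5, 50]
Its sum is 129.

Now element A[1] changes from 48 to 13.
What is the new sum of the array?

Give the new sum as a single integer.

Old value at index 1: 48
New value at index 1: 13
Delta = 13 - 48 = -35
New sum = old_sum + delta = 129 + (-35) = 94

Answer: 94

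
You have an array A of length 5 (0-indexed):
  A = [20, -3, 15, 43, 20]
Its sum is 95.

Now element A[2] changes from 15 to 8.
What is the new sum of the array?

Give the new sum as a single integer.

Old value at index 2: 15
New value at index 2: 8
Delta = 8 - 15 = -7
New sum = old_sum + delta = 95 + (-7) = 88

Answer: 88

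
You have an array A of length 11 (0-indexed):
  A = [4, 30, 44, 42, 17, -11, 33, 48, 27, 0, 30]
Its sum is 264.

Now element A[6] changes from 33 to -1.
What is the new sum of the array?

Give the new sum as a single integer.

Old value at index 6: 33
New value at index 6: -1
Delta = -1 - 33 = -34
New sum = old_sum + delta = 264 + (-34) = 230

Answer: 230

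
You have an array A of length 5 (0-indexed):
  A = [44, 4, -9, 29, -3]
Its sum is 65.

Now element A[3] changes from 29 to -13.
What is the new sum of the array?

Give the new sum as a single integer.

Old value at index 3: 29
New value at index 3: -13
Delta = -13 - 29 = -42
New sum = old_sum + delta = 65 + (-42) = 23

Answer: 23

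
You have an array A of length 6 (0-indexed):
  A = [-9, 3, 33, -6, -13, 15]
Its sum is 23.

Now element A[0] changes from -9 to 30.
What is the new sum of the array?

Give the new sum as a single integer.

Old value at index 0: -9
New value at index 0: 30
Delta = 30 - -9 = 39
New sum = old_sum + delta = 23 + (39) = 62

Answer: 62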